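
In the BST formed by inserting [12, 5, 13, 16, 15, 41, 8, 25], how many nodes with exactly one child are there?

Tree built from: [12, 5, 13, 16, 15, 41, 8, 25]
Tree (level-order array): [12, 5, 13, None, 8, None, 16, None, None, 15, 41, None, None, 25]
Rule: These are nodes with exactly 1 non-null child.
Per-node child counts:
  node 12: 2 child(ren)
  node 5: 1 child(ren)
  node 8: 0 child(ren)
  node 13: 1 child(ren)
  node 16: 2 child(ren)
  node 15: 0 child(ren)
  node 41: 1 child(ren)
  node 25: 0 child(ren)
Matching nodes: [5, 13, 41]
Count of nodes with exactly one child: 3


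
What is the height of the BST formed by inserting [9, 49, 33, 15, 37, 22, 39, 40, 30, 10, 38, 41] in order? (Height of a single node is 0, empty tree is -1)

Insertion order: [9, 49, 33, 15, 37, 22, 39, 40, 30, 10, 38, 41]
Tree (level-order array): [9, None, 49, 33, None, 15, 37, 10, 22, None, 39, None, None, None, 30, 38, 40, None, None, None, None, None, 41]
Compute height bottom-up (empty subtree = -1):
  height(10) = 1 + max(-1, -1) = 0
  height(30) = 1 + max(-1, -1) = 0
  height(22) = 1 + max(-1, 0) = 1
  height(15) = 1 + max(0, 1) = 2
  height(38) = 1 + max(-1, -1) = 0
  height(41) = 1 + max(-1, -1) = 0
  height(40) = 1 + max(-1, 0) = 1
  height(39) = 1 + max(0, 1) = 2
  height(37) = 1 + max(-1, 2) = 3
  height(33) = 1 + max(2, 3) = 4
  height(49) = 1 + max(4, -1) = 5
  height(9) = 1 + max(-1, 5) = 6
Height = 6


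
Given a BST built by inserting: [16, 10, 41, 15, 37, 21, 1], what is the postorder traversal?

Tree insertion order: [16, 10, 41, 15, 37, 21, 1]
Tree (level-order array): [16, 10, 41, 1, 15, 37, None, None, None, None, None, 21]
Postorder traversal: [1, 15, 10, 21, 37, 41, 16]


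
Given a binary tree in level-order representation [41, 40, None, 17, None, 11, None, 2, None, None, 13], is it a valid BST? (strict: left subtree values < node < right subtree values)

Level-order array: [41, 40, None, 17, None, 11, None, 2, None, None, 13]
Validate using subtree bounds (lo, hi): at each node, require lo < value < hi,
then recurse left with hi=value and right with lo=value.
Preorder trace (stopping at first violation):
  at node 41 with bounds (-inf, +inf): OK
  at node 40 with bounds (-inf, 41): OK
  at node 17 with bounds (-inf, 40): OK
  at node 11 with bounds (-inf, 17): OK
  at node 2 with bounds (-inf, 11): OK
  at node 13 with bounds (2, 11): VIOLATION
Node 13 violates its bound: not (2 < 13 < 11).
Result: Not a valid BST


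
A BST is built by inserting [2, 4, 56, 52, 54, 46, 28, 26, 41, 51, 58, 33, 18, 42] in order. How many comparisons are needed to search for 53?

Search path for 53: 2 -> 4 -> 56 -> 52 -> 54
Found: False
Comparisons: 5


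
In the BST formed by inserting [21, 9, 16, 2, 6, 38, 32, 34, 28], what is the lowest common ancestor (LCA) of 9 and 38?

Tree insertion order: [21, 9, 16, 2, 6, 38, 32, 34, 28]
Tree (level-order array): [21, 9, 38, 2, 16, 32, None, None, 6, None, None, 28, 34]
In a BST, the LCA of p=9, q=38 is the first node v on the
root-to-leaf path with p <= v <= q (go left if both < v, right if both > v).
Walk from root:
  at 21: 9 <= 21 <= 38, this is the LCA
LCA = 21


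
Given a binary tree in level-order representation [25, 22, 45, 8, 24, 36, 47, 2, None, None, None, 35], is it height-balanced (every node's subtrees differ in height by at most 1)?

Tree (level-order array): [25, 22, 45, 8, 24, 36, 47, 2, None, None, None, 35]
Definition: a tree is height-balanced if, at every node, |h(left) - h(right)| <= 1 (empty subtree has height -1).
Bottom-up per-node check:
  node 2: h_left=-1, h_right=-1, diff=0 [OK], height=0
  node 8: h_left=0, h_right=-1, diff=1 [OK], height=1
  node 24: h_left=-1, h_right=-1, diff=0 [OK], height=0
  node 22: h_left=1, h_right=0, diff=1 [OK], height=2
  node 35: h_left=-1, h_right=-1, diff=0 [OK], height=0
  node 36: h_left=0, h_right=-1, diff=1 [OK], height=1
  node 47: h_left=-1, h_right=-1, diff=0 [OK], height=0
  node 45: h_left=1, h_right=0, diff=1 [OK], height=2
  node 25: h_left=2, h_right=2, diff=0 [OK], height=3
All nodes satisfy the balance condition.
Result: Balanced


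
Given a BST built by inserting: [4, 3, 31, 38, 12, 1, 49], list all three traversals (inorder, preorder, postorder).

Tree insertion order: [4, 3, 31, 38, 12, 1, 49]
Tree (level-order array): [4, 3, 31, 1, None, 12, 38, None, None, None, None, None, 49]
Inorder (L, root, R): [1, 3, 4, 12, 31, 38, 49]
Preorder (root, L, R): [4, 3, 1, 31, 12, 38, 49]
Postorder (L, R, root): [1, 3, 12, 49, 38, 31, 4]


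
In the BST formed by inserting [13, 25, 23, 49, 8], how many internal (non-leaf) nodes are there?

Tree built from: [13, 25, 23, 49, 8]
Tree (level-order array): [13, 8, 25, None, None, 23, 49]
Rule: An internal node has at least one child.
Per-node child counts:
  node 13: 2 child(ren)
  node 8: 0 child(ren)
  node 25: 2 child(ren)
  node 23: 0 child(ren)
  node 49: 0 child(ren)
Matching nodes: [13, 25]
Count of internal (non-leaf) nodes: 2


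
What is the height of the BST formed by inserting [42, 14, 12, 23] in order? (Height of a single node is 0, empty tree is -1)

Insertion order: [42, 14, 12, 23]
Tree (level-order array): [42, 14, None, 12, 23]
Compute height bottom-up (empty subtree = -1):
  height(12) = 1 + max(-1, -1) = 0
  height(23) = 1 + max(-1, -1) = 0
  height(14) = 1 + max(0, 0) = 1
  height(42) = 1 + max(1, -1) = 2
Height = 2


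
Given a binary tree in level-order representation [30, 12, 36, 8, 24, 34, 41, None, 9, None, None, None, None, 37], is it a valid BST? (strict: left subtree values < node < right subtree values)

Level-order array: [30, 12, 36, 8, 24, 34, 41, None, 9, None, None, None, None, 37]
Validate using subtree bounds (lo, hi): at each node, require lo < value < hi,
then recurse left with hi=value and right with lo=value.
Preorder trace (stopping at first violation):
  at node 30 with bounds (-inf, +inf): OK
  at node 12 with bounds (-inf, 30): OK
  at node 8 with bounds (-inf, 12): OK
  at node 9 with bounds (8, 12): OK
  at node 24 with bounds (12, 30): OK
  at node 36 with bounds (30, +inf): OK
  at node 34 with bounds (30, 36): OK
  at node 41 with bounds (36, +inf): OK
  at node 37 with bounds (36, 41): OK
No violation found at any node.
Result: Valid BST


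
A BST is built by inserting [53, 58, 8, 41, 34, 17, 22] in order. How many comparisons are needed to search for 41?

Search path for 41: 53 -> 8 -> 41
Found: True
Comparisons: 3


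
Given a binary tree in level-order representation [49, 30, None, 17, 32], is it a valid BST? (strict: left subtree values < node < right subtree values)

Level-order array: [49, 30, None, 17, 32]
Validate using subtree bounds (lo, hi): at each node, require lo < value < hi,
then recurse left with hi=value and right with lo=value.
Preorder trace (stopping at first violation):
  at node 49 with bounds (-inf, +inf): OK
  at node 30 with bounds (-inf, 49): OK
  at node 17 with bounds (-inf, 30): OK
  at node 32 with bounds (30, 49): OK
No violation found at any node.
Result: Valid BST


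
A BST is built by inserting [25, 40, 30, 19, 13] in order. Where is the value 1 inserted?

Starting tree (level order): [25, 19, 40, 13, None, 30]
Insertion path: 25 -> 19 -> 13
Result: insert 1 as left child of 13
Final tree (level order): [25, 19, 40, 13, None, 30, None, 1]


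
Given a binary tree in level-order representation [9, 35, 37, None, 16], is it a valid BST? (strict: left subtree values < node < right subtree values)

Level-order array: [9, 35, 37, None, 16]
Validate using subtree bounds (lo, hi): at each node, require lo < value < hi,
then recurse left with hi=value and right with lo=value.
Preorder trace (stopping at first violation):
  at node 9 with bounds (-inf, +inf): OK
  at node 35 with bounds (-inf, 9): VIOLATION
Node 35 violates its bound: not (-inf < 35 < 9).
Result: Not a valid BST


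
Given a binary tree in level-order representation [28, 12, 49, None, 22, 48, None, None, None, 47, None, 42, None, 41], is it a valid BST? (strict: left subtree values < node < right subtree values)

Level-order array: [28, 12, 49, None, 22, 48, None, None, None, 47, None, 42, None, 41]
Validate using subtree bounds (lo, hi): at each node, require lo < value < hi,
then recurse left with hi=value and right with lo=value.
Preorder trace (stopping at first violation):
  at node 28 with bounds (-inf, +inf): OK
  at node 12 with bounds (-inf, 28): OK
  at node 22 with bounds (12, 28): OK
  at node 49 with bounds (28, +inf): OK
  at node 48 with bounds (28, 49): OK
  at node 47 with bounds (28, 48): OK
  at node 42 with bounds (28, 47): OK
  at node 41 with bounds (28, 42): OK
No violation found at any node.
Result: Valid BST


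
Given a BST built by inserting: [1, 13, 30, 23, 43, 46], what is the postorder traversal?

Tree insertion order: [1, 13, 30, 23, 43, 46]
Tree (level-order array): [1, None, 13, None, 30, 23, 43, None, None, None, 46]
Postorder traversal: [23, 46, 43, 30, 13, 1]


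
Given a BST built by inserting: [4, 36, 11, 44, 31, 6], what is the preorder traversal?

Tree insertion order: [4, 36, 11, 44, 31, 6]
Tree (level-order array): [4, None, 36, 11, 44, 6, 31]
Preorder traversal: [4, 36, 11, 6, 31, 44]


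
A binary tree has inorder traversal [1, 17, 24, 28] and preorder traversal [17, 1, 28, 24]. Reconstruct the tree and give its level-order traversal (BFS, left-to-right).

Inorder:  [1, 17, 24, 28]
Preorder: [17, 1, 28, 24]
Algorithm: preorder visits root first, so consume preorder in order;
for each root, split the current inorder slice at that value into
left-subtree inorder and right-subtree inorder, then recurse.
Recursive splits:
  root=17; inorder splits into left=[1], right=[24, 28]
  root=1; inorder splits into left=[], right=[]
  root=28; inorder splits into left=[24], right=[]
  root=24; inorder splits into left=[], right=[]
Reconstructed level-order: [17, 1, 28, 24]


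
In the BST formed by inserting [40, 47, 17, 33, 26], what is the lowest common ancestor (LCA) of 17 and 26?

Tree insertion order: [40, 47, 17, 33, 26]
Tree (level-order array): [40, 17, 47, None, 33, None, None, 26]
In a BST, the LCA of p=17, q=26 is the first node v on the
root-to-leaf path with p <= v <= q (go left if both < v, right if both > v).
Walk from root:
  at 40: both 17 and 26 < 40, go left
  at 17: 17 <= 17 <= 26, this is the LCA
LCA = 17


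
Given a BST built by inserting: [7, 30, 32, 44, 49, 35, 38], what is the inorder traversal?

Tree insertion order: [7, 30, 32, 44, 49, 35, 38]
Tree (level-order array): [7, None, 30, None, 32, None, 44, 35, 49, None, 38]
Inorder traversal: [7, 30, 32, 35, 38, 44, 49]


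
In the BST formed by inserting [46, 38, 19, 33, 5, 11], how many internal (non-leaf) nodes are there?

Tree built from: [46, 38, 19, 33, 5, 11]
Tree (level-order array): [46, 38, None, 19, None, 5, 33, None, 11]
Rule: An internal node has at least one child.
Per-node child counts:
  node 46: 1 child(ren)
  node 38: 1 child(ren)
  node 19: 2 child(ren)
  node 5: 1 child(ren)
  node 11: 0 child(ren)
  node 33: 0 child(ren)
Matching nodes: [46, 38, 19, 5]
Count of internal (non-leaf) nodes: 4


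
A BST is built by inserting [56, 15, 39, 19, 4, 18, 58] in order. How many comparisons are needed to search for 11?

Search path for 11: 56 -> 15 -> 4
Found: False
Comparisons: 3


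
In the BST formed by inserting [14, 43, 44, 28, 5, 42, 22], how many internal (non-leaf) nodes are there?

Tree built from: [14, 43, 44, 28, 5, 42, 22]
Tree (level-order array): [14, 5, 43, None, None, 28, 44, 22, 42]
Rule: An internal node has at least one child.
Per-node child counts:
  node 14: 2 child(ren)
  node 5: 0 child(ren)
  node 43: 2 child(ren)
  node 28: 2 child(ren)
  node 22: 0 child(ren)
  node 42: 0 child(ren)
  node 44: 0 child(ren)
Matching nodes: [14, 43, 28]
Count of internal (non-leaf) nodes: 3


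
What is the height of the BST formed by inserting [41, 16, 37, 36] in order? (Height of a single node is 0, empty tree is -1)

Insertion order: [41, 16, 37, 36]
Tree (level-order array): [41, 16, None, None, 37, 36]
Compute height bottom-up (empty subtree = -1):
  height(36) = 1 + max(-1, -1) = 0
  height(37) = 1 + max(0, -1) = 1
  height(16) = 1 + max(-1, 1) = 2
  height(41) = 1 + max(2, -1) = 3
Height = 3


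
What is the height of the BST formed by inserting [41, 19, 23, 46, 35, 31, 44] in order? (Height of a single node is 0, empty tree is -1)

Insertion order: [41, 19, 23, 46, 35, 31, 44]
Tree (level-order array): [41, 19, 46, None, 23, 44, None, None, 35, None, None, 31]
Compute height bottom-up (empty subtree = -1):
  height(31) = 1 + max(-1, -1) = 0
  height(35) = 1 + max(0, -1) = 1
  height(23) = 1 + max(-1, 1) = 2
  height(19) = 1 + max(-1, 2) = 3
  height(44) = 1 + max(-1, -1) = 0
  height(46) = 1 + max(0, -1) = 1
  height(41) = 1 + max(3, 1) = 4
Height = 4


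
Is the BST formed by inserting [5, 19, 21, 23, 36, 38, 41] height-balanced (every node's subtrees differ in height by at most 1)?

Tree (level-order array): [5, None, 19, None, 21, None, 23, None, 36, None, 38, None, 41]
Definition: a tree is height-balanced if, at every node, |h(left) - h(right)| <= 1 (empty subtree has height -1).
Bottom-up per-node check:
  node 41: h_left=-1, h_right=-1, diff=0 [OK], height=0
  node 38: h_left=-1, h_right=0, diff=1 [OK], height=1
  node 36: h_left=-1, h_right=1, diff=2 [FAIL (|-1-1|=2 > 1)], height=2
  node 23: h_left=-1, h_right=2, diff=3 [FAIL (|-1-2|=3 > 1)], height=3
  node 21: h_left=-1, h_right=3, diff=4 [FAIL (|-1-3|=4 > 1)], height=4
  node 19: h_left=-1, h_right=4, diff=5 [FAIL (|-1-4|=5 > 1)], height=5
  node 5: h_left=-1, h_right=5, diff=6 [FAIL (|-1-5|=6 > 1)], height=6
Node 36 violates the condition: |-1 - 1| = 2 > 1.
Result: Not balanced


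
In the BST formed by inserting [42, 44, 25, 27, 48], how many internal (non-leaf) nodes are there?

Tree built from: [42, 44, 25, 27, 48]
Tree (level-order array): [42, 25, 44, None, 27, None, 48]
Rule: An internal node has at least one child.
Per-node child counts:
  node 42: 2 child(ren)
  node 25: 1 child(ren)
  node 27: 0 child(ren)
  node 44: 1 child(ren)
  node 48: 0 child(ren)
Matching nodes: [42, 25, 44]
Count of internal (non-leaf) nodes: 3


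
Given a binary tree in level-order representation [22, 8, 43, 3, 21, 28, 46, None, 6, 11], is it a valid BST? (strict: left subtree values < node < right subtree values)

Level-order array: [22, 8, 43, 3, 21, 28, 46, None, 6, 11]
Validate using subtree bounds (lo, hi): at each node, require lo < value < hi,
then recurse left with hi=value and right with lo=value.
Preorder trace (stopping at first violation):
  at node 22 with bounds (-inf, +inf): OK
  at node 8 with bounds (-inf, 22): OK
  at node 3 with bounds (-inf, 8): OK
  at node 6 with bounds (3, 8): OK
  at node 21 with bounds (8, 22): OK
  at node 11 with bounds (8, 21): OK
  at node 43 with bounds (22, +inf): OK
  at node 28 with bounds (22, 43): OK
  at node 46 with bounds (43, +inf): OK
No violation found at any node.
Result: Valid BST


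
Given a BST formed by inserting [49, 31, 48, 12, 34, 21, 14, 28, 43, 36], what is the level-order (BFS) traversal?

Tree insertion order: [49, 31, 48, 12, 34, 21, 14, 28, 43, 36]
Tree (level-order array): [49, 31, None, 12, 48, None, 21, 34, None, 14, 28, None, 43, None, None, None, None, 36]
BFS from the root, enqueuing left then right child of each popped node:
  queue [49] -> pop 49, enqueue [31], visited so far: [49]
  queue [31] -> pop 31, enqueue [12, 48], visited so far: [49, 31]
  queue [12, 48] -> pop 12, enqueue [21], visited so far: [49, 31, 12]
  queue [48, 21] -> pop 48, enqueue [34], visited so far: [49, 31, 12, 48]
  queue [21, 34] -> pop 21, enqueue [14, 28], visited so far: [49, 31, 12, 48, 21]
  queue [34, 14, 28] -> pop 34, enqueue [43], visited so far: [49, 31, 12, 48, 21, 34]
  queue [14, 28, 43] -> pop 14, enqueue [none], visited so far: [49, 31, 12, 48, 21, 34, 14]
  queue [28, 43] -> pop 28, enqueue [none], visited so far: [49, 31, 12, 48, 21, 34, 14, 28]
  queue [43] -> pop 43, enqueue [36], visited so far: [49, 31, 12, 48, 21, 34, 14, 28, 43]
  queue [36] -> pop 36, enqueue [none], visited so far: [49, 31, 12, 48, 21, 34, 14, 28, 43, 36]
Result: [49, 31, 12, 48, 21, 34, 14, 28, 43, 36]


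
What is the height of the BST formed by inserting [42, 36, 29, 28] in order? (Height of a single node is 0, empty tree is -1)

Insertion order: [42, 36, 29, 28]
Tree (level-order array): [42, 36, None, 29, None, 28]
Compute height bottom-up (empty subtree = -1):
  height(28) = 1 + max(-1, -1) = 0
  height(29) = 1 + max(0, -1) = 1
  height(36) = 1 + max(1, -1) = 2
  height(42) = 1 + max(2, -1) = 3
Height = 3


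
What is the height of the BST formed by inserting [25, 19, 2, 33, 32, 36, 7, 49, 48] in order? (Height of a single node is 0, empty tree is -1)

Insertion order: [25, 19, 2, 33, 32, 36, 7, 49, 48]
Tree (level-order array): [25, 19, 33, 2, None, 32, 36, None, 7, None, None, None, 49, None, None, 48]
Compute height bottom-up (empty subtree = -1):
  height(7) = 1 + max(-1, -1) = 0
  height(2) = 1 + max(-1, 0) = 1
  height(19) = 1 + max(1, -1) = 2
  height(32) = 1 + max(-1, -1) = 0
  height(48) = 1 + max(-1, -1) = 0
  height(49) = 1 + max(0, -1) = 1
  height(36) = 1 + max(-1, 1) = 2
  height(33) = 1 + max(0, 2) = 3
  height(25) = 1 + max(2, 3) = 4
Height = 4


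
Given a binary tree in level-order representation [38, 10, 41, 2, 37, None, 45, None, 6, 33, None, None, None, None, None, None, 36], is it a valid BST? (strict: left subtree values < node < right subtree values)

Level-order array: [38, 10, 41, 2, 37, None, 45, None, 6, 33, None, None, None, None, None, None, 36]
Validate using subtree bounds (lo, hi): at each node, require lo < value < hi,
then recurse left with hi=value and right with lo=value.
Preorder trace (stopping at first violation):
  at node 38 with bounds (-inf, +inf): OK
  at node 10 with bounds (-inf, 38): OK
  at node 2 with bounds (-inf, 10): OK
  at node 6 with bounds (2, 10): OK
  at node 37 with bounds (10, 38): OK
  at node 33 with bounds (10, 37): OK
  at node 36 with bounds (33, 37): OK
  at node 41 with bounds (38, +inf): OK
  at node 45 with bounds (41, +inf): OK
No violation found at any node.
Result: Valid BST


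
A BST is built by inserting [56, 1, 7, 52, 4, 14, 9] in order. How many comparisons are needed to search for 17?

Search path for 17: 56 -> 1 -> 7 -> 52 -> 14
Found: False
Comparisons: 5


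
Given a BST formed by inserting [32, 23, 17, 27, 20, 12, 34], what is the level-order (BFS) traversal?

Tree insertion order: [32, 23, 17, 27, 20, 12, 34]
Tree (level-order array): [32, 23, 34, 17, 27, None, None, 12, 20]
BFS from the root, enqueuing left then right child of each popped node:
  queue [32] -> pop 32, enqueue [23, 34], visited so far: [32]
  queue [23, 34] -> pop 23, enqueue [17, 27], visited so far: [32, 23]
  queue [34, 17, 27] -> pop 34, enqueue [none], visited so far: [32, 23, 34]
  queue [17, 27] -> pop 17, enqueue [12, 20], visited so far: [32, 23, 34, 17]
  queue [27, 12, 20] -> pop 27, enqueue [none], visited so far: [32, 23, 34, 17, 27]
  queue [12, 20] -> pop 12, enqueue [none], visited so far: [32, 23, 34, 17, 27, 12]
  queue [20] -> pop 20, enqueue [none], visited so far: [32, 23, 34, 17, 27, 12, 20]
Result: [32, 23, 34, 17, 27, 12, 20]


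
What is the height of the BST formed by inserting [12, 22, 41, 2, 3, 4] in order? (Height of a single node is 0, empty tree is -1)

Insertion order: [12, 22, 41, 2, 3, 4]
Tree (level-order array): [12, 2, 22, None, 3, None, 41, None, 4]
Compute height bottom-up (empty subtree = -1):
  height(4) = 1 + max(-1, -1) = 0
  height(3) = 1 + max(-1, 0) = 1
  height(2) = 1 + max(-1, 1) = 2
  height(41) = 1 + max(-1, -1) = 0
  height(22) = 1 + max(-1, 0) = 1
  height(12) = 1 + max(2, 1) = 3
Height = 3


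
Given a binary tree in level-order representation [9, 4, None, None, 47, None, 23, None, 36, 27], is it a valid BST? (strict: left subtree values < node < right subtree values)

Level-order array: [9, 4, None, None, 47, None, 23, None, 36, 27]
Validate using subtree bounds (lo, hi): at each node, require lo < value < hi,
then recurse left with hi=value and right with lo=value.
Preorder trace (stopping at first violation):
  at node 9 with bounds (-inf, +inf): OK
  at node 4 with bounds (-inf, 9): OK
  at node 47 with bounds (4, 9): VIOLATION
Node 47 violates its bound: not (4 < 47 < 9).
Result: Not a valid BST


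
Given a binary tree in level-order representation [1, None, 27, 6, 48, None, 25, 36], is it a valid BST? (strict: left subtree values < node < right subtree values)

Level-order array: [1, None, 27, 6, 48, None, 25, 36]
Validate using subtree bounds (lo, hi): at each node, require lo < value < hi,
then recurse left with hi=value and right with lo=value.
Preorder trace (stopping at first violation):
  at node 1 with bounds (-inf, +inf): OK
  at node 27 with bounds (1, +inf): OK
  at node 6 with bounds (1, 27): OK
  at node 25 with bounds (6, 27): OK
  at node 48 with bounds (27, +inf): OK
  at node 36 with bounds (27, 48): OK
No violation found at any node.
Result: Valid BST


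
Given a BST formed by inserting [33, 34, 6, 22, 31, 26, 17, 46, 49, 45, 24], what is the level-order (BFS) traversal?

Tree insertion order: [33, 34, 6, 22, 31, 26, 17, 46, 49, 45, 24]
Tree (level-order array): [33, 6, 34, None, 22, None, 46, 17, 31, 45, 49, None, None, 26, None, None, None, None, None, 24]
BFS from the root, enqueuing left then right child of each popped node:
  queue [33] -> pop 33, enqueue [6, 34], visited so far: [33]
  queue [6, 34] -> pop 6, enqueue [22], visited so far: [33, 6]
  queue [34, 22] -> pop 34, enqueue [46], visited so far: [33, 6, 34]
  queue [22, 46] -> pop 22, enqueue [17, 31], visited so far: [33, 6, 34, 22]
  queue [46, 17, 31] -> pop 46, enqueue [45, 49], visited so far: [33, 6, 34, 22, 46]
  queue [17, 31, 45, 49] -> pop 17, enqueue [none], visited so far: [33, 6, 34, 22, 46, 17]
  queue [31, 45, 49] -> pop 31, enqueue [26], visited so far: [33, 6, 34, 22, 46, 17, 31]
  queue [45, 49, 26] -> pop 45, enqueue [none], visited so far: [33, 6, 34, 22, 46, 17, 31, 45]
  queue [49, 26] -> pop 49, enqueue [none], visited so far: [33, 6, 34, 22, 46, 17, 31, 45, 49]
  queue [26] -> pop 26, enqueue [24], visited so far: [33, 6, 34, 22, 46, 17, 31, 45, 49, 26]
  queue [24] -> pop 24, enqueue [none], visited so far: [33, 6, 34, 22, 46, 17, 31, 45, 49, 26, 24]
Result: [33, 6, 34, 22, 46, 17, 31, 45, 49, 26, 24]


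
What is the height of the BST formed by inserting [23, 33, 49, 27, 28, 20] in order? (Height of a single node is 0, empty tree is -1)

Insertion order: [23, 33, 49, 27, 28, 20]
Tree (level-order array): [23, 20, 33, None, None, 27, 49, None, 28]
Compute height bottom-up (empty subtree = -1):
  height(20) = 1 + max(-1, -1) = 0
  height(28) = 1 + max(-1, -1) = 0
  height(27) = 1 + max(-1, 0) = 1
  height(49) = 1 + max(-1, -1) = 0
  height(33) = 1 + max(1, 0) = 2
  height(23) = 1 + max(0, 2) = 3
Height = 3


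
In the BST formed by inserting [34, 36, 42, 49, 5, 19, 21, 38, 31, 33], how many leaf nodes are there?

Tree built from: [34, 36, 42, 49, 5, 19, 21, 38, 31, 33]
Tree (level-order array): [34, 5, 36, None, 19, None, 42, None, 21, 38, 49, None, 31, None, None, None, None, None, 33]
Rule: A leaf has 0 children.
Per-node child counts:
  node 34: 2 child(ren)
  node 5: 1 child(ren)
  node 19: 1 child(ren)
  node 21: 1 child(ren)
  node 31: 1 child(ren)
  node 33: 0 child(ren)
  node 36: 1 child(ren)
  node 42: 2 child(ren)
  node 38: 0 child(ren)
  node 49: 0 child(ren)
Matching nodes: [33, 38, 49]
Count of leaf nodes: 3


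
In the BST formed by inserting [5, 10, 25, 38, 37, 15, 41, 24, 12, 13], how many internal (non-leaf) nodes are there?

Tree built from: [5, 10, 25, 38, 37, 15, 41, 24, 12, 13]
Tree (level-order array): [5, None, 10, None, 25, 15, 38, 12, 24, 37, 41, None, 13]
Rule: An internal node has at least one child.
Per-node child counts:
  node 5: 1 child(ren)
  node 10: 1 child(ren)
  node 25: 2 child(ren)
  node 15: 2 child(ren)
  node 12: 1 child(ren)
  node 13: 0 child(ren)
  node 24: 0 child(ren)
  node 38: 2 child(ren)
  node 37: 0 child(ren)
  node 41: 0 child(ren)
Matching nodes: [5, 10, 25, 15, 12, 38]
Count of internal (non-leaf) nodes: 6


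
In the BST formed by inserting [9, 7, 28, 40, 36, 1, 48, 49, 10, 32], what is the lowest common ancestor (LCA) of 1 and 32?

Tree insertion order: [9, 7, 28, 40, 36, 1, 48, 49, 10, 32]
Tree (level-order array): [9, 7, 28, 1, None, 10, 40, None, None, None, None, 36, 48, 32, None, None, 49]
In a BST, the LCA of p=1, q=32 is the first node v on the
root-to-leaf path with p <= v <= q (go left if both < v, right if both > v).
Walk from root:
  at 9: 1 <= 9 <= 32, this is the LCA
LCA = 9


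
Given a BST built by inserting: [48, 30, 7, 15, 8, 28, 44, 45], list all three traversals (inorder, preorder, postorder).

Tree insertion order: [48, 30, 7, 15, 8, 28, 44, 45]
Tree (level-order array): [48, 30, None, 7, 44, None, 15, None, 45, 8, 28]
Inorder (L, root, R): [7, 8, 15, 28, 30, 44, 45, 48]
Preorder (root, L, R): [48, 30, 7, 15, 8, 28, 44, 45]
Postorder (L, R, root): [8, 28, 15, 7, 45, 44, 30, 48]


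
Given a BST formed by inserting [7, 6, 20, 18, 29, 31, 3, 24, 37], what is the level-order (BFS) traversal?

Tree insertion order: [7, 6, 20, 18, 29, 31, 3, 24, 37]
Tree (level-order array): [7, 6, 20, 3, None, 18, 29, None, None, None, None, 24, 31, None, None, None, 37]
BFS from the root, enqueuing left then right child of each popped node:
  queue [7] -> pop 7, enqueue [6, 20], visited so far: [7]
  queue [6, 20] -> pop 6, enqueue [3], visited so far: [7, 6]
  queue [20, 3] -> pop 20, enqueue [18, 29], visited so far: [7, 6, 20]
  queue [3, 18, 29] -> pop 3, enqueue [none], visited so far: [7, 6, 20, 3]
  queue [18, 29] -> pop 18, enqueue [none], visited so far: [7, 6, 20, 3, 18]
  queue [29] -> pop 29, enqueue [24, 31], visited so far: [7, 6, 20, 3, 18, 29]
  queue [24, 31] -> pop 24, enqueue [none], visited so far: [7, 6, 20, 3, 18, 29, 24]
  queue [31] -> pop 31, enqueue [37], visited so far: [7, 6, 20, 3, 18, 29, 24, 31]
  queue [37] -> pop 37, enqueue [none], visited so far: [7, 6, 20, 3, 18, 29, 24, 31, 37]
Result: [7, 6, 20, 3, 18, 29, 24, 31, 37]


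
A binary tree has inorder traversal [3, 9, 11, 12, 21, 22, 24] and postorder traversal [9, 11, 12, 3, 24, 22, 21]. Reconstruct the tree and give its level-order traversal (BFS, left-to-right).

Inorder:   [3, 9, 11, 12, 21, 22, 24]
Postorder: [9, 11, 12, 3, 24, 22, 21]
Algorithm: postorder visits root last, so walk postorder right-to-left;
each value is the root of the current inorder slice — split it at that
value, recurse on the right subtree first, then the left.
Recursive splits:
  root=21; inorder splits into left=[3, 9, 11, 12], right=[22, 24]
  root=22; inorder splits into left=[], right=[24]
  root=24; inorder splits into left=[], right=[]
  root=3; inorder splits into left=[], right=[9, 11, 12]
  root=12; inorder splits into left=[9, 11], right=[]
  root=11; inorder splits into left=[9], right=[]
  root=9; inorder splits into left=[], right=[]
Reconstructed level-order: [21, 3, 22, 12, 24, 11, 9]


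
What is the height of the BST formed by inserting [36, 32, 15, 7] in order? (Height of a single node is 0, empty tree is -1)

Insertion order: [36, 32, 15, 7]
Tree (level-order array): [36, 32, None, 15, None, 7]
Compute height bottom-up (empty subtree = -1):
  height(7) = 1 + max(-1, -1) = 0
  height(15) = 1 + max(0, -1) = 1
  height(32) = 1 + max(1, -1) = 2
  height(36) = 1 + max(2, -1) = 3
Height = 3


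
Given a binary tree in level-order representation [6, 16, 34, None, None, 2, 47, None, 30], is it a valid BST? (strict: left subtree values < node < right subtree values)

Level-order array: [6, 16, 34, None, None, 2, 47, None, 30]
Validate using subtree bounds (lo, hi): at each node, require lo < value < hi,
then recurse left with hi=value and right with lo=value.
Preorder trace (stopping at first violation):
  at node 6 with bounds (-inf, +inf): OK
  at node 16 with bounds (-inf, 6): VIOLATION
Node 16 violates its bound: not (-inf < 16 < 6).
Result: Not a valid BST


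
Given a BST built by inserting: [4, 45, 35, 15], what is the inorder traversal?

Tree insertion order: [4, 45, 35, 15]
Tree (level-order array): [4, None, 45, 35, None, 15]
Inorder traversal: [4, 15, 35, 45]


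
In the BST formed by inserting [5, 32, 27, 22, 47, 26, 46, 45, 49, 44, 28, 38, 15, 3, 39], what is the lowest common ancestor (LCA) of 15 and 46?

Tree insertion order: [5, 32, 27, 22, 47, 26, 46, 45, 49, 44, 28, 38, 15, 3, 39]
Tree (level-order array): [5, 3, 32, None, None, 27, 47, 22, 28, 46, 49, 15, 26, None, None, 45, None, None, None, None, None, None, None, 44, None, 38, None, None, 39]
In a BST, the LCA of p=15, q=46 is the first node v on the
root-to-leaf path with p <= v <= q (go left if both < v, right if both > v).
Walk from root:
  at 5: both 15 and 46 > 5, go right
  at 32: 15 <= 32 <= 46, this is the LCA
LCA = 32


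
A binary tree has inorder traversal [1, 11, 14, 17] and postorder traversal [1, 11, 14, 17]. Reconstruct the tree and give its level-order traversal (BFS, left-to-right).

Inorder:   [1, 11, 14, 17]
Postorder: [1, 11, 14, 17]
Algorithm: postorder visits root last, so walk postorder right-to-left;
each value is the root of the current inorder slice — split it at that
value, recurse on the right subtree first, then the left.
Recursive splits:
  root=17; inorder splits into left=[1, 11, 14], right=[]
  root=14; inorder splits into left=[1, 11], right=[]
  root=11; inorder splits into left=[1], right=[]
  root=1; inorder splits into left=[], right=[]
Reconstructed level-order: [17, 14, 11, 1]


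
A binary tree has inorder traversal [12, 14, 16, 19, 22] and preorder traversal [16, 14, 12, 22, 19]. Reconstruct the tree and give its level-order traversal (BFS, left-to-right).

Inorder:  [12, 14, 16, 19, 22]
Preorder: [16, 14, 12, 22, 19]
Algorithm: preorder visits root first, so consume preorder in order;
for each root, split the current inorder slice at that value into
left-subtree inorder and right-subtree inorder, then recurse.
Recursive splits:
  root=16; inorder splits into left=[12, 14], right=[19, 22]
  root=14; inorder splits into left=[12], right=[]
  root=12; inorder splits into left=[], right=[]
  root=22; inorder splits into left=[19], right=[]
  root=19; inorder splits into left=[], right=[]
Reconstructed level-order: [16, 14, 22, 12, 19]


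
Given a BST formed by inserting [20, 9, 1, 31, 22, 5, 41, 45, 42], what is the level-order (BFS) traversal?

Tree insertion order: [20, 9, 1, 31, 22, 5, 41, 45, 42]
Tree (level-order array): [20, 9, 31, 1, None, 22, 41, None, 5, None, None, None, 45, None, None, 42]
BFS from the root, enqueuing left then right child of each popped node:
  queue [20] -> pop 20, enqueue [9, 31], visited so far: [20]
  queue [9, 31] -> pop 9, enqueue [1], visited so far: [20, 9]
  queue [31, 1] -> pop 31, enqueue [22, 41], visited so far: [20, 9, 31]
  queue [1, 22, 41] -> pop 1, enqueue [5], visited so far: [20, 9, 31, 1]
  queue [22, 41, 5] -> pop 22, enqueue [none], visited so far: [20, 9, 31, 1, 22]
  queue [41, 5] -> pop 41, enqueue [45], visited so far: [20, 9, 31, 1, 22, 41]
  queue [5, 45] -> pop 5, enqueue [none], visited so far: [20, 9, 31, 1, 22, 41, 5]
  queue [45] -> pop 45, enqueue [42], visited so far: [20, 9, 31, 1, 22, 41, 5, 45]
  queue [42] -> pop 42, enqueue [none], visited so far: [20, 9, 31, 1, 22, 41, 5, 45, 42]
Result: [20, 9, 31, 1, 22, 41, 5, 45, 42]


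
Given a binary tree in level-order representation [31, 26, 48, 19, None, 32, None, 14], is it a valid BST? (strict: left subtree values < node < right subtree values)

Level-order array: [31, 26, 48, 19, None, 32, None, 14]
Validate using subtree bounds (lo, hi): at each node, require lo < value < hi,
then recurse left with hi=value and right with lo=value.
Preorder trace (stopping at first violation):
  at node 31 with bounds (-inf, +inf): OK
  at node 26 with bounds (-inf, 31): OK
  at node 19 with bounds (-inf, 26): OK
  at node 14 with bounds (-inf, 19): OK
  at node 48 with bounds (31, +inf): OK
  at node 32 with bounds (31, 48): OK
No violation found at any node.
Result: Valid BST


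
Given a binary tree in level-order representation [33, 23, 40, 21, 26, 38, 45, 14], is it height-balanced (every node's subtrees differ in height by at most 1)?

Tree (level-order array): [33, 23, 40, 21, 26, 38, 45, 14]
Definition: a tree is height-balanced if, at every node, |h(left) - h(right)| <= 1 (empty subtree has height -1).
Bottom-up per-node check:
  node 14: h_left=-1, h_right=-1, diff=0 [OK], height=0
  node 21: h_left=0, h_right=-1, diff=1 [OK], height=1
  node 26: h_left=-1, h_right=-1, diff=0 [OK], height=0
  node 23: h_left=1, h_right=0, diff=1 [OK], height=2
  node 38: h_left=-1, h_right=-1, diff=0 [OK], height=0
  node 45: h_left=-1, h_right=-1, diff=0 [OK], height=0
  node 40: h_left=0, h_right=0, diff=0 [OK], height=1
  node 33: h_left=2, h_right=1, diff=1 [OK], height=3
All nodes satisfy the balance condition.
Result: Balanced


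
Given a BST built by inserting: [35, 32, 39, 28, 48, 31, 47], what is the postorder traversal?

Tree insertion order: [35, 32, 39, 28, 48, 31, 47]
Tree (level-order array): [35, 32, 39, 28, None, None, 48, None, 31, 47]
Postorder traversal: [31, 28, 32, 47, 48, 39, 35]


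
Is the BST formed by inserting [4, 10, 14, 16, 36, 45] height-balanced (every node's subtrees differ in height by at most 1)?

Tree (level-order array): [4, None, 10, None, 14, None, 16, None, 36, None, 45]
Definition: a tree is height-balanced if, at every node, |h(left) - h(right)| <= 1 (empty subtree has height -1).
Bottom-up per-node check:
  node 45: h_left=-1, h_right=-1, diff=0 [OK], height=0
  node 36: h_left=-1, h_right=0, diff=1 [OK], height=1
  node 16: h_left=-1, h_right=1, diff=2 [FAIL (|-1-1|=2 > 1)], height=2
  node 14: h_left=-1, h_right=2, diff=3 [FAIL (|-1-2|=3 > 1)], height=3
  node 10: h_left=-1, h_right=3, diff=4 [FAIL (|-1-3|=4 > 1)], height=4
  node 4: h_left=-1, h_right=4, diff=5 [FAIL (|-1-4|=5 > 1)], height=5
Node 16 violates the condition: |-1 - 1| = 2 > 1.
Result: Not balanced


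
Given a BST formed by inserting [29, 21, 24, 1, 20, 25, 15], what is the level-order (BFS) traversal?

Tree insertion order: [29, 21, 24, 1, 20, 25, 15]
Tree (level-order array): [29, 21, None, 1, 24, None, 20, None, 25, 15]
BFS from the root, enqueuing left then right child of each popped node:
  queue [29] -> pop 29, enqueue [21], visited so far: [29]
  queue [21] -> pop 21, enqueue [1, 24], visited so far: [29, 21]
  queue [1, 24] -> pop 1, enqueue [20], visited so far: [29, 21, 1]
  queue [24, 20] -> pop 24, enqueue [25], visited so far: [29, 21, 1, 24]
  queue [20, 25] -> pop 20, enqueue [15], visited so far: [29, 21, 1, 24, 20]
  queue [25, 15] -> pop 25, enqueue [none], visited so far: [29, 21, 1, 24, 20, 25]
  queue [15] -> pop 15, enqueue [none], visited so far: [29, 21, 1, 24, 20, 25, 15]
Result: [29, 21, 1, 24, 20, 25, 15]


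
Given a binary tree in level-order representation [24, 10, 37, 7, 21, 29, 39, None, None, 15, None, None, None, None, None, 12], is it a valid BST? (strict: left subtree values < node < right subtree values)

Level-order array: [24, 10, 37, 7, 21, 29, 39, None, None, 15, None, None, None, None, None, 12]
Validate using subtree bounds (lo, hi): at each node, require lo < value < hi,
then recurse left with hi=value and right with lo=value.
Preorder trace (stopping at first violation):
  at node 24 with bounds (-inf, +inf): OK
  at node 10 with bounds (-inf, 24): OK
  at node 7 with bounds (-inf, 10): OK
  at node 21 with bounds (10, 24): OK
  at node 15 with bounds (10, 21): OK
  at node 12 with bounds (10, 15): OK
  at node 37 with bounds (24, +inf): OK
  at node 29 with bounds (24, 37): OK
  at node 39 with bounds (37, +inf): OK
No violation found at any node.
Result: Valid BST


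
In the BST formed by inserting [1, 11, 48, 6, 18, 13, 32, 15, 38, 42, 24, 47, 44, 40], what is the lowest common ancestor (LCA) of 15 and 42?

Tree insertion order: [1, 11, 48, 6, 18, 13, 32, 15, 38, 42, 24, 47, 44, 40]
Tree (level-order array): [1, None, 11, 6, 48, None, None, 18, None, 13, 32, None, 15, 24, 38, None, None, None, None, None, 42, 40, 47, None, None, 44]
In a BST, the LCA of p=15, q=42 is the first node v on the
root-to-leaf path with p <= v <= q (go left if both < v, right if both > v).
Walk from root:
  at 1: both 15 and 42 > 1, go right
  at 11: both 15 and 42 > 11, go right
  at 48: both 15 and 42 < 48, go left
  at 18: 15 <= 18 <= 42, this is the LCA
LCA = 18


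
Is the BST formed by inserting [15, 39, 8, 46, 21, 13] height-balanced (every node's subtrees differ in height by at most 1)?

Tree (level-order array): [15, 8, 39, None, 13, 21, 46]
Definition: a tree is height-balanced if, at every node, |h(left) - h(right)| <= 1 (empty subtree has height -1).
Bottom-up per-node check:
  node 13: h_left=-1, h_right=-1, diff=0 [OK], height=0
  node 8: h_left=-1, h_right=0, diff=1 [OK], height=1
  node 21: h_left=-1, h_right=-1, diff=0 [OK], height=0
  node 46: h_left=-1, h_right=-1, diff=0 [OK], height=0
  node 39: h_left=0, h_right=0, diff=0 [OK], height=1
  node 15: h_left=1, h_right=1, diff=0 [OK], height=2
All nodes satisfy the balance condition.
Result: Balanced


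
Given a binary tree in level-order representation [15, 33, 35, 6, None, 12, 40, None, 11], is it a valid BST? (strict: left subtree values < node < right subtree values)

Level-order array: [15, 33, 35, 6, None, 12, 40, None, 11]
Validate using subtree bounds (lo, hi): at each node, require lo < value < hi,
then recurse left with hi=value and right with lo=value.
Preorder trace (stopping at first violation):
  at node 15 with bounds (-inf, +inf): OK
  at node 33 with bounds (-inf, 15): VIOLATION
Node 33 violates its bound: not (-inf < 33 < 15).
Result: Not a valid BST


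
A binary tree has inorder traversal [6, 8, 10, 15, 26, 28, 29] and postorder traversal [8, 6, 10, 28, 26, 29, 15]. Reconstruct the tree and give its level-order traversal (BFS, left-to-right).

Inorder:   [6, 8, 10, 15, 26, 28, 29]
Postorder: [8, 6, 10, 28, 26, 29, 15]
Algorithm: postorder visits root last, so walk postorder right-to-left;
each value is the root of the current inorder slice — split it at that
value, recurse on the right subtree first, then the left.
Recursive splits:
  root=15; inorder splits into left=[6, 8, 10], right=[26, 28, 29]
  root=29; inorder splits into left=[26, 28], right=[]
  root=26; inorder splits into left=[], right=[28]
  root=28; inorder splits into left=[], right=[]
  root=10; inorder splits into left=[6, 8], right=[]
  root=6; inorder splits into left=[], right=[8]
  root=8; inorder splits into left=[], right=[]
Reconstructed level-order: [15, 10, 29, 6, 26, 8, 28]


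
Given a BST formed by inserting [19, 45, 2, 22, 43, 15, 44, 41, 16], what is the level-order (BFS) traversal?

Tree insertion order: [19, 45, 2, 22, 43, 15, 44, 41, 16]
Tree (level-order array): [19, 2, 45, None, 15, 22, None, None, 16, None, 43, None, None, 41, 44]
BFS from the root, enqueuing left then right child of each popped node:
  queue [19] -> pop 19, enqueue [2, 45], visited so far: [19]
  queue [2, 45] -> pop 2, enqueue [15], visited so far: [19, 2]
  queue [45, 15] -> pop 45, enqueue [22], visited so far: [19, 2, 45]
  queue [15, 22] -> pop 15, enqueue [16], visited so far: [19, 2, 45, 15]
  queue [22, 16] -> pop 22, enqueue [43], visited so far: [19, 2, 45, 15, 22]
  queue [16, 43] -> pop 16, enqueue [none], visited so far: [19, 2, 45, 15, 22, 16]
  queue [43] -> pop 43, enqueue [41, 44], visited so far: [19, 2, 45, 15, 22, 16, 43]
  queue [41, 44] -> pop 41, enqueue [none], visited so far: [19, 2, 45, 15, 22, 16, 43, 41]
  queue [44] -> pop 44, enqueue [none], visited so far: [19, 2, 45, 15, 22, 16, 43, 41, 44]
Result: [19, 2, 45, 15, 22, 16, 43, 41, 44]


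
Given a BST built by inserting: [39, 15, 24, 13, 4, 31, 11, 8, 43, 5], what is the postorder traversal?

Tree insertion order: [39, 15, 24, 13, 4, 31, 11, 8, 43, 5]
Tree (level-order array): [39, 15, 43, 13, 24, None, None, 4, None, None, 31, None, 11, None, None, 8, None, 5]
Postorder traversal: [5, 8, 11, 4, 13, 31, 24, 15, 43, 39]
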